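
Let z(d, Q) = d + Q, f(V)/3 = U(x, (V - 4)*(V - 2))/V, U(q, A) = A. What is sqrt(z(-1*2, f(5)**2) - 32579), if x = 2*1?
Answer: 2*I*sqrt(203611)/5 ≈ 180.49*I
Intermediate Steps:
x = 2
f(V) = 3*(-4 + V)*(-2 + V)/V (f(V) = 3*(((V - 4)*(V - 2))/V) = 3*(((-4 + V)*(-2 + V))/V) = 3*((-4 + V)*(-2 + V)/V) = 3*(-4 + V)*(-2 + V)/V)
z(d, Q) = Q + d
sqrt(z(-1*2, f(5)**2) - 32579) = sqrt(((-18 + 3*5 + 24/5)**2 - 1*2) - 32579) = sqrt(((-18 + 15 + 24*(1/5))**2 - 2) - 32579) = sqrt(((-18 + 15 + 24/5)**2 - 2) - 32579) = sqrt(((9/5)**2 - 2) - 32579) = sqrt((81/25 - 2) - 32579) = sqrt(31/25 - 32579) = sqrt(-814444/25) = 2*I*sqrt(203611)/5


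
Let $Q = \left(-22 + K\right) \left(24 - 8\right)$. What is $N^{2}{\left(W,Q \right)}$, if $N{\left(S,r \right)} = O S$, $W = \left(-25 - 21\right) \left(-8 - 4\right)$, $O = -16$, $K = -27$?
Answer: $78004224$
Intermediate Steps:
$W = 552$ ($W = \left(-46\right) \left(-12\right) = 552$)
$Q = -784$ ($Q = \left(-22 - 27\right) \left(24 - 8\right) = \left(-49\right) 16 = -784$)
$N{\left(S,r \right)} = - 16 S$
$N^{2}{\left(W,Q \right)} = \left(\left(-16\right) 552\right)^{2} = \left(-8832\right)^{2} = 78004224$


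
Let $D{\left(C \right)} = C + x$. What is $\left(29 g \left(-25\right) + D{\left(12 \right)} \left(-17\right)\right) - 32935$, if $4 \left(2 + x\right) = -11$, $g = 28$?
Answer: $- \frac{213433}{4} \approx -53358.0$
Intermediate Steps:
$x = - \frac{19}{4}$ ($x = -2 + \frac{1}{4} \left(-11\right) = -2 - \frac{11}{4} = - \frac{19}{4} \approx -4.75$)
$D{\left(C \right)} = - \frac{19}{4} + C$ ($D{\left(C \right)} = C - \frac{19}{4} = - \frac{19}{4} + C$)
$\left(29 g \left(-25\right) + D{\left(12 \right)} \left(-17\right)\right) - 32935 = \left(29 \cdot 28 \left(-25\right) + \left(- \frac{19}{4} + 12\right) \left(-17\right)\right) - 32935 = \left(812 \left(-25\right) + \frac{29}{4} \left(-17\right)\right) - 32935 = \left(-20300 - \frac{493}{4}\right) - 32935 = - \frac{81693}{4} - 32935 = - \frac{213433}{4}$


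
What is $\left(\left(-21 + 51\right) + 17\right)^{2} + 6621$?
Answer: $8830$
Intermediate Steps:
$\left(\left(-21 + 51\right) + 17\right)^{2} + 6621 = \left(30 + 17\right)^{2} + 6621 = 47^{2} + 6621 = 2209 + 6621 = 8830$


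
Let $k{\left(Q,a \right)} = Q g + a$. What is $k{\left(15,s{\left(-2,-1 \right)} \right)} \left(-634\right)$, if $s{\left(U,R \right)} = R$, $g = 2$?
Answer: $-18386$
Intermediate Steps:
$k{\left(Q,a \right)} = a + 2 Q$ ($k{\left(Q,a \right)} = Q 2 + a = 2 Q + a = a + 2 Q$)
$k{\left(15,s{\left(-2,-1 \right)} \right)} \left(-634\right) = \left(-1 + 2 \cdot 15\right) \left(-634\right) = \left(-1 + 30\right) \left(-634\right) = 29 \left(-634\right) = -18386$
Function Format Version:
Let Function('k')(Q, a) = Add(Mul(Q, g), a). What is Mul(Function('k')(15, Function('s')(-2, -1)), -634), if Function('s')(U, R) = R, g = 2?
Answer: -18386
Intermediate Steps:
Function('k')(Q, a) = Add(a, Mul(2, Q)) (Function('k')(Q, a) = Add(Mul(Q, 2), a) = Add(Mul(2, Q), a) = Add(a, Mul(2, Q)))
Mul(Function('k')(15, Function('s')(-2, -1)), -634) = Mul(Add(-1, Mul(2, 15)), -634) = Mul(Add(-1, 30), -634) = Mul(29, -634) = -18386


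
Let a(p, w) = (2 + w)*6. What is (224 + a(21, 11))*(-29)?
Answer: -8758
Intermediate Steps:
a(p, w) = 12 + 6*w
(224 + a(21, 11))*(-29) = (224 + (12 + 6*11))*(-29) = (224 + (12 + 66))*(-29) = (224 + 78)*(-29) = 302*(-29) = -8758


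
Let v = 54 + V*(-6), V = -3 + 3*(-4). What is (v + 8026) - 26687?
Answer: -18517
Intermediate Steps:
V = -15 (V = -3 - 12 = -15)
v = 144 (v = 54 - 15*(-6) = 54 + 90 = 144)
(v + 8026) - 26687 = (144 + 8026) - 26687 = 8170 - 26687 = -18517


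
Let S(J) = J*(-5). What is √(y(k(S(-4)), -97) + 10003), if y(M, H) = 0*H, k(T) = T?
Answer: √10003 ≈ 100.02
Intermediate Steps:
S(J) = -5*J
y(M, H) = 0
√(y(k(S(-4)), -97) + 10003) = √(0 + 10003) = √10003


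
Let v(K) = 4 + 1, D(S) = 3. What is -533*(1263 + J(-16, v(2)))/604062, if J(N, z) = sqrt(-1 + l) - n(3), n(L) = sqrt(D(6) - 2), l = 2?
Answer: -224393/201354 ≈ -1.1144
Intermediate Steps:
n(L) = 1 (n(L) = sqrt(3 - 2) = sqrt(1) = 1)
v(K) = 5
J(N, z) = 0 (J(N, z) = sqrt(-1 + 2) - 1*1 = sqrt(1) - 1 = 1 - 1 = 0)
-533*(1263 + J(-16, v(2)))/604062 = -533*(1263 + 0)/604062 = -533*1263*(1/604062) = -673179*1/604062 = -224393/201354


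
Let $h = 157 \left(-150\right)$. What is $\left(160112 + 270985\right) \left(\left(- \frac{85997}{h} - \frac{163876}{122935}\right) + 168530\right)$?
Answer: $\frac{14022756553130349521}{193007950} \approx 7.2654 \cdot 10^{10}$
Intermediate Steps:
$h = -23550$
$\left(160112 + 270985\right) \left(\left(- \frac{85997}{h} - \frac{163876}{122935}\right) + 168530\right) = \left(160112 + 270985\right) \left(\left(- \frac{85997}{-23550} - \frac{163876}{122935}\right) + 168530\right) = 431097 \left(\left(\left(-85997\right) \left(- \frac{1}{23550}\right) - \frac{163876}{122935}\right) + 168530\right) = 431097 \left(\left(\frac{85997}{23550} - \frac{163876}{122935}\right) + 168530\right) = 431097 \left(\frac{1342552279}{579023850} + 168530\right) = 431097 \cdot \frac{97584231992779}{579023850} = \frac{14022756553130349521}{193007950}$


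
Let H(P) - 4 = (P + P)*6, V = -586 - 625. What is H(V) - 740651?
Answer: -755179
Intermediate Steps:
V = -1211
H(P) = 4 + 12*P (H(P) = 4 + (P + P)*6 = 4 + (2*P)*6 = 4 + 12*P)
H(V) - 740651 = (4 + 12*(-1211)) - 740651 = (4 - 14532) - 740651 = -14528 - 740651 = -755179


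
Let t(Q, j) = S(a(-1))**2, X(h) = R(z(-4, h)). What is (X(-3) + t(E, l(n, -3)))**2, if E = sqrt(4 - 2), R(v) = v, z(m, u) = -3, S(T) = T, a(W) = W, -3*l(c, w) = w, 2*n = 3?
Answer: 4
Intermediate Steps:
n = 3/2 (n = (1/2)*3 = 3/2 ≈ 1.5000)
l(c, w) = -w/3
X(h) = -3
E = sqrt(2) ≈ 1.4142
t(Q, j) = 1 (t(Q, j) = (-1)**2 = 1)
(X(-3) + t(E, l(n, -3)))**2 = (-3 + 1)**2 = (-2)**2 = 4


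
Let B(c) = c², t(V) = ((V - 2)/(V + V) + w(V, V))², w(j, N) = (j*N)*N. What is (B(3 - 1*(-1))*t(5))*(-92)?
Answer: -577763312/25 ≈ -2.3111e+7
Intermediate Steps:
w(j, N) = j*N² (w(j, N) = (N*j)*N = j*N²)
t(V) = (V³ + (-2 + V)/(2*V))² (t(V) = ((V - 2)/(V + V) + V*V²)² = ((-2 + V)/((2*V)) + V³)² = ((-2 + V)*(1/(2*V)) + V³)² = ((-2 + V)/(2*V) + V³)² = (V³ + (-2 + V)/(2*V))²)
(B(3 - 1*(-1))*t(5))*(-92) = ((3 - 1*(-1))²*((¼)*(-2 + 5 + 2*5⁴)²/5²))*(-92) = ((3 + 1)²*((¼)*(1/25)*(-2 + 5 + 2*625)²))*(-92) = (4²*((¼)*(1/25)*(-2 + 5 + 1250)²))*(-92) = (16*((¼)*(1/25)*1253²))*(-92) = (16*((¼)*(1/25)*1570009))*(-92) = (16*(1570009/100))*(-92) = (6280036/25)*(-92) = -577763312/25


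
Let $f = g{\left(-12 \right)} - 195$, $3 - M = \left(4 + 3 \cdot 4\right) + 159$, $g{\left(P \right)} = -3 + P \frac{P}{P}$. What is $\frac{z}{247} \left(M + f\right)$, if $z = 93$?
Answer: $- \frac{35526}{247} \approx -143.83$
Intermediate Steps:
$g{\left(P \right)} = -3 + P$ ($g{\left(P \right)} = -3 + P 1 = -3 + P$)
$M = -172$ ($M = 3 - \left(\left(4 + 3 \cdot 4\right) + 159\right) = 3 - \left(\left(4 + 12\right) + 159\right) = 3 - \left(16 + 159\right) = 3 - 175 = -172$)
$f = -210$ ($f = \left(-3 - 12\right) - 195 = -15 - 195 = -210$)
$\frac{z}{247} \left(M + f\right) = \frac{93}{247} \left(-172 - 210\right) = 93 \cdot \frac{1}{247} \left(-382\right) = \frac{93}{247} \left(-382\right) = - \frac{35526}{247}$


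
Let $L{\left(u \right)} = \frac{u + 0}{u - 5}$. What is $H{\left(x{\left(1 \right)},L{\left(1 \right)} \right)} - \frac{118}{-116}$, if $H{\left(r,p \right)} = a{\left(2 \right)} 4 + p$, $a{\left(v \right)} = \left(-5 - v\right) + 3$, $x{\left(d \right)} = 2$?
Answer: $- \frac{1767}{116} \approx -15.233$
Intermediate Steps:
$L{\left(u \right)} = \frac{u}{-5 + u}$
$a{\left(v \right)} = -2 - v$
$H{\left(r,p \right)} = -16 + p$ ($H{\left(r,p \right)} = \left(-2 - 2\right) 4 + p = \left(-4\right) 4 + p = -16 + p$)
$H{\left(x{\left(1 \right)},L{\left(1 \right)} \right)} - \frac{118}{-116} = \left(-16 + 1 \frac{1}{-5 + 1}\right) - \frac{118}{-116} = \left(-16 + 1 \frac{1}{-4}\right) - - \frac{59}{58} = \left(-16 + 1 \left(- \frac{1}{4}\right)\right) + \frac{59}{58} = \left(-16 - \frac{1}{4}\right) + \frac{59}{58} = - \frac{65}{4} + \frac{59}{58} = - \frac{1767}{116}$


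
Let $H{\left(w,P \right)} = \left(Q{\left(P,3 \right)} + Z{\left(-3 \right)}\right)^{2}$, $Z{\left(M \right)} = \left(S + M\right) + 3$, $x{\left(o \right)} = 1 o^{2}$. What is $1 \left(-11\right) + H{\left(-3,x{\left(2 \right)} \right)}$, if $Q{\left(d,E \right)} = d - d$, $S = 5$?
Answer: $14$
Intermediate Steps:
$Q{\left(d,E \right)} = 0$
$x{\left(o \right)} = o^{2}$
$Z{\left(M \right)} = 8 + M$ ($Z{\left(M \right)} = \left(5 + M\right) + 3 = 8 + M$)
$H{\left(w,P \right)} = 25$ ($H{\left(w,P \right)} = \left(0 + \left(8 - 3\right)\right)^{2} = \left(0 + 5\right)^{2} = 5^{2} = 25$)
$1 \left(-11\right) + H{\left(-3,x{\left(2 \right)} \right)} = 1 \left(-11\right) + 25 = -11 + 25 = 14$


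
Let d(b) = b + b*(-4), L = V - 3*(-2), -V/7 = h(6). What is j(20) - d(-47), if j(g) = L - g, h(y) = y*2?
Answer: -239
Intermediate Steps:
h(y) = 2*y
V = -84 (V = -14*6 = -7*12 = -84)
L = -78 (L = -84 - 3*(-2) = -84 + 6 = -78)
d(b) = -3*b (d(b) = b - 4*b = -3*b)
j(g) = -78 - g
j(20) - d(-47) = (-78 - 1*20) - (-3)*(-47) = (-78 - 20) - 1*141 = -98 - 141 = -239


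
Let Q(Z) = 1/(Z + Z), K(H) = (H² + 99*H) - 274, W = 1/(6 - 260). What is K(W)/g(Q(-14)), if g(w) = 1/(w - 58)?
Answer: 28766609625/1806448 ≈ 15924.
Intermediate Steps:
W = -1/254 (W = 1/(-254) = -1/254 ≈ -0.0039370)
K(H) = -274 + H² + 99*H
Q(Z) = 1/(2*Z)
g(w) = 1/(-58 + w)
K(W)/g(Q(-14)) = (-274 + (-1/254)² + 99*(-1/254))/(1/(-58 + (½)/(-14))) = (-274 + 1/64516 - 99/254)/(1/(-58 + (½)*(-1/14))) = -17702529/(64516*(1/(-58 - 1/28))) = -17702529/(64516*(1/(-1625/28))) = -17702529/(64516*(-28/1625)) = -17702529/64516*(-1625/28) = 28766609625/1806448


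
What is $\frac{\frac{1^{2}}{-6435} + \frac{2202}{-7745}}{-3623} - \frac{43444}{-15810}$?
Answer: $\frac{52298503582547}{19031758503615} \approx 2.748$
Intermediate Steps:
$\frac{\frac{1^{2}}{-6435} + \frac{2202}{-7745}}{-3623} - \frac{43444}{-15810} = \left(1 \left(- \frac{1}{6435}\right) + 2202 \left(- \frac{1}{7745}\right)\right) \left(- \frac{1}{3623}\right) - - \frac{21722}{7905} = \left(- \frac{1}{6435} - \frac{2202}{7745}\right) \left(- \frac{1}{3623}\right) + \frac{21722}{7905} = \left(- \frac{2835523}{9967815}\right) \left(- \frac{1}{3623}\right) + \frac{21722}{7905} = \frac{2835523}{36113393745} + \frac{21722}{7905} = \frac{52298503582547}{19031758503615}$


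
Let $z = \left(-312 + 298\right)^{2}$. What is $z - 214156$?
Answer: $-213960$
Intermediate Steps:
$z = 196$ ($z = \left(-14\right)^{2} = 196$)
$z - 214156 = 196 - 214156 = -213960$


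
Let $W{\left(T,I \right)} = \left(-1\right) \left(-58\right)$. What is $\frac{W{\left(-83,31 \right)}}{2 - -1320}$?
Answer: $\frac{29}{661} \approx 0.043873$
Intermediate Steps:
$W{\left(T,I \right)} = 58$
$\frac{W{\left(-83,31 \right)}}{2 - -1320} = \frac{58}{2 - -1320} = \frac{58}{2 + 1320} = \frac{58}{1322} = 58 \cdot \frac{1}{1322} = \frac{29}{661}$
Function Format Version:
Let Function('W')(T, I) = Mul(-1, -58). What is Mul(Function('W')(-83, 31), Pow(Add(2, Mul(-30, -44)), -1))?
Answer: Rational(29, 661) ≈ 0.043873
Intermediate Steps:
Function('W')(T, I) = 58
Mul(Function('W')(-83, 31), Pow(Add(2, Mul(-30, -44)), -1)) = Mul(58, Pow(Add(2, Mul(-30, -44)), -1)) = Mul(58, Pow(Add(2, 1320), -1)) = Mul(58, Pow(1322, -1)) = Mul(58, Rational(1, 1322)) = Rational(29, 661)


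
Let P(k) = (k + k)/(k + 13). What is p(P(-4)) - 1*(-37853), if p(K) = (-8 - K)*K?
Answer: 3066605/81 ≈ 37859.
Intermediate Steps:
P(k) = 2*k/(13 + k) (P(k) = (2*k)/(13 + k) = 2*k/(13 + k))
p(K) = K*(-8 - K)
p(P(-4)) - 1*(-37853) = -2*(-4)/(13 - 4)*(8 + 2*(-4)/(13 - 4)) - 1*(-37853) = -2*(-4)/9*(8 + 2*(-4)/9) + 37853 = -2*(-4)*(⅑)*(8 + 2*(-4)*(⅑)) + 37853 = -1*(-8/9)*(8 - 8/9) + 37853 = -1*(-8/9)*64/9 + 37853 = 512/81 + 37853 = 3066605/81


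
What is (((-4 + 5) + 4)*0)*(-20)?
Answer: 0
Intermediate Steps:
(((-4 + 5) + 4)*0)*(-20) = ((1 + 4)*0)*(-20) = (5*0)*(-20) = 0*(-20) = 0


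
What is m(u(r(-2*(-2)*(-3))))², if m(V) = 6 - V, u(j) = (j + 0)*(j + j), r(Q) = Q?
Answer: 79524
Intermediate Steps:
u(j) = 2*j² (u(j) = j*(2*j) = 2*j²)
m(u(r(-2*(-2)*(-3))))² = (6 - 2*(-2*(-2)*(-3))²)² = (6 - 2*(4*(-3))²)² = (6 - 2*(-12)²)² = (6 - 2*144)² = (6 - 1*288)² = (6 - 288)² = (-282)² = 79524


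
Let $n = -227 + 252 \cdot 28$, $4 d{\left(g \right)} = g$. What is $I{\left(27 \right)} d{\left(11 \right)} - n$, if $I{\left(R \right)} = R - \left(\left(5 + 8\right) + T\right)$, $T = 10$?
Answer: $-6818$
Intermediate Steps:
$d{\left(g \right)} = \frac{g}{4}$
$I{\left(R \right)} = -23 + R$ ($I{\left(R \right)} = R - \left(\left(5 + 8\right) + 10\right) = R - \left(13 + 10\right) = R - 23 = -23 + R$)
$n = 6829$ ($n = -227 + 7056 = 6829$)
$I{\left(27 \right)} d{\left(11 \right)} - n = \left(-23 + 27\right) \frac{1}{4} \cdot 11 - 6829 = 4 \cdot \frac{11}{4} - 6829 = 11 - 6829 = -6818$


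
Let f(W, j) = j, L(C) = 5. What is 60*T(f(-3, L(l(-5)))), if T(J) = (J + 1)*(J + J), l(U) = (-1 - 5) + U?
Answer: 3600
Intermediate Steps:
l(U) = -6 + U
T(J) = 2*J*(1 + J) (T(J) = (1 + J)*(2*J) = 2*J*(1 + J))
60*T(f(-3, L(l(-5)))) = 60*(2*5*(1 + 5)) = 60*(2*5*6) = 60*60 = 3600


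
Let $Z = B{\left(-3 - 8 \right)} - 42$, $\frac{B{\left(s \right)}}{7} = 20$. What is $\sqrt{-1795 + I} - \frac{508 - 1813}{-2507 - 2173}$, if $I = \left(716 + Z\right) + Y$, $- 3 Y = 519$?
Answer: $- \frac{29}{104} + i \sqrt{1154} \approx -0.27885 + 33.971 i$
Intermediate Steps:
$B{\left(s \right)} = 140$ ($B{\left(s \right)} = 7 \cdot 20 = 140$)
$Y = -173$ ($Y = \left(- \frac{1}{3}\right) 519 = -173$)
$Z = 98$ ($Z = 140 - 42 = 98$)
$I = 641$ ($I = \left(716 + 98\right) - 173 = 814 - 173 = 641$)
$\sqrt{-1795 + I} - \frac{508 - 1813}{-2507 - 2173} = \sqrt{-1795 + 641} - \frac{508 - 1813}{-2507 - 2173} = \sqrt{-1154} - - \frac{1305}{-4680} = i \sqrt{1154} - \left(-1305\right) \left(- \frac{1}{4680}\right) = i \sqrt{1154} - \frac{29}{104} = - \frac{29}{104} + i \sqrt{1154}$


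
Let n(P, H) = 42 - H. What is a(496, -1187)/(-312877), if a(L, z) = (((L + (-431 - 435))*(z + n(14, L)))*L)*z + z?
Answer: 357472553027/312877 ≈ 1.1425e+6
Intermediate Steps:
a(L, z) = z + L*z*(-866 + L)*(42 + z - L) (a(L, z) = (((L + (-431 - 435))*(z + (42 - L)))*L)*z + z = (((L - 866)*(42 + z - L))*L)*z + z = (((-866 + L)*(42 + z - L))*L)*z + z = (L*(-866 + L)*(42 + z - L))*z + z = L*z*(-866 + L)*(42 + z - L) + z = z + L*z*(-866 + L)*(42 + z - L))
a(496, -1187)/(-312877) = -1187*(1 - 1*496**3 - 36372*496 + 908*496**2 - 1187*496**2 - 866*496*(-1187))/(-312877) = -1187*(1 - 1*122023936 - 18040512 + 908*246016 - 1187*246016 + 509859232)*(-1/312877) = -1187*(1 - 122023936 - 18040512 + 223382528 - 292020992 + 509859232)*(-1/312877) = -1187*301156321*(-1/312877) = -357472553027*(-1/312877) = 357472553027/312877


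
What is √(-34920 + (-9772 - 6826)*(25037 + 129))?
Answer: 2*I*√104435047 ≈ 20439.0*I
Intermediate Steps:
√(-34920 + (-9772 - 6826)*(25037 + 129)) = √(-34920 - 16598*25166) = √(-34920 - 417705268) = √(-417740188) = 2*I*√104435047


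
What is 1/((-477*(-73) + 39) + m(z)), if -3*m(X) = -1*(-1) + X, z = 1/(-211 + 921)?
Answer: 710/24750363 ≈ 2.8686e-5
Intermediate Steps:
z = 1/710 ≈ 0.0014085
m(X) = -⅓ - X/3 (m(X) = -(-1*(-1) + X)/3 = -(1 + X)/3 = -⅓ - X/3)
1/((-477*(-73) + 39) + m(z)) = 1/((-477*(-73) + 39) + (-⅓ - ⅓*1/710)) = 1/((34821 + 39) + (-⅓ - 1/2130)) = 1/(34860 - 237/710) = 1/(24750363/710) = 710/24750363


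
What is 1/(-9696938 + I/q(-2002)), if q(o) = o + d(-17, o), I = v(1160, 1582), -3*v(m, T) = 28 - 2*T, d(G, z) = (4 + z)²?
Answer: -5985003/58036203019246 ≈ -1.0313e-7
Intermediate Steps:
v(m, T) = -28/3 + 2*T/3 (v(m, T) = -(28 - 2*T)/3 = -28/3 + 2*T/3)
I = 3136/3 (I = -28/3 + (⅔)*1582 = -28/3 + 3164/3 = 3136/3 ≈ 1045.3)
q(o) = o + (4 + o)²
1/(-9696938 + I/q(-2002)) = 1/(-9696938 + 3136/(3*(-2002 + (4 - 2002)²))) = 1/(-9696938 + 3136/(3*(-2002 + (-1998)²))) = 1/(-9696938 + 3136/(3*(-2002 + 3992004))) = 1/(-9696938 + (3136/3)/3990002) = 1/(-9696938 + (3136/3)*(1/3990002)) = 1/(-9696938 + 1568/5985003) = 1/(-58036203019246/5985003) = -5985003/58036203019246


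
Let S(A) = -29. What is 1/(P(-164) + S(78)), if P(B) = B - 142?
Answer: -1/335 ≈ -0.0029851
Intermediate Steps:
P(B) = -142 + B
1/(P(-164) + S(78)) = 1/((-142 - 164) - 29) = 1/(-306 - 29) = 1/(-335) = -1/335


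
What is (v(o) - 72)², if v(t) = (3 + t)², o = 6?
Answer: 81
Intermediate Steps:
(v(o) - 72)² = ((3 + 6)² - 72)² = (9² - 72)² = (81 - 72)² = 9² = 81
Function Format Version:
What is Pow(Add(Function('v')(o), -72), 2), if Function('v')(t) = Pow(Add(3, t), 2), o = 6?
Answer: 81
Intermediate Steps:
Pow(Add(Function('v')(o), -72), 2) = Pow(Add(Pow(Add(3, 6), 2), -72), 2) = Pow(Add(Pow(9, 2), -72), 2) = Pow(Add(81, -72), 2) = Pow(9, 2) = 81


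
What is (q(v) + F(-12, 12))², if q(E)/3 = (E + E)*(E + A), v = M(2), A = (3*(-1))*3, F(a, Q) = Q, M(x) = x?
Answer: 5184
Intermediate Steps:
A = -9 (A = -3*3 = -9)
v = 2
q(E) = 6*E*(-9 + E) (q(E) = 3*((E + E)*(E - 9)) = 3*((2*E)*(-9 + E)) = 3*(2*E*(-9 + E)) = 6*E*(-9 + E))
(q(v) + F(-12, 12))² = (6*2*(-9 + 2) + 12)² = (6*2*(-7) + 12)² = (-84 + 12)² = (-72)² = 5184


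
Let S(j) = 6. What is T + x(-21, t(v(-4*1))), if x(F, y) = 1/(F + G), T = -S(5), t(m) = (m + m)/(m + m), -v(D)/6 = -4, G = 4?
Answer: -103/17 ≈ -6.0588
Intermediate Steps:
v(D) = 24 (v(D) = -6*(-4) = 24)
t(m) = 1 (t(m) = (2*m)/((2*m)) = (2*m)*(1/(2*m)) = 1)
T = -6 (T = -1*6 = -6)
x(F, y) = 1/(4 + F) (x(F, y) = 1/(F + 4) = 1/(4 + F))
T + x(-21, t(v(-4*1))) = -6 + 1/(4 - 21) = -6 + 1/(-17) = -6 - 1/17 = -103/17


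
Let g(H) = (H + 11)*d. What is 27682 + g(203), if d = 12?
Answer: 30250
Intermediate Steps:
g(H) = 132 + 12*H (g(H) = (H + 11)*12 = (11 + H)*12 = 132 + 12*H)
27682 + g(203) = 27682 + (132 + 12*203) = 27682 + (132 + 2436) = 27682 + 2568 = 30250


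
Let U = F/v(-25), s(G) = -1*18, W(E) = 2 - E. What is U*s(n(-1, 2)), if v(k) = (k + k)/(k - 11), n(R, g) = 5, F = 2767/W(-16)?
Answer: -49806/25 ≈ -1992.2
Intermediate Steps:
F = 2767/18 (F = 2767/(2 - 1*(-16)) = 2767/(2 + 16) = 2767/18 ≈ 153.72)
v(k) = 2*k/(-11 + k) (v(k) = (2*k)/(-11 + k) = 2*k/(-11 + k))
s(G) = -18
U = 2767/25 (U = 2767/(18*((2*(-25)/(-11 - 25)))) = 2767/(18*((2*(-25)/(-36)))) = 2767/(18*((2*(-25)*(-1/36)))) = 2767/(18*(25/18)) = (2767/18)*(18/25) = 2767/25 ≈ 110.68)
U*s(n(-1, 2)) = (2767/25)*(-18) = -49806/25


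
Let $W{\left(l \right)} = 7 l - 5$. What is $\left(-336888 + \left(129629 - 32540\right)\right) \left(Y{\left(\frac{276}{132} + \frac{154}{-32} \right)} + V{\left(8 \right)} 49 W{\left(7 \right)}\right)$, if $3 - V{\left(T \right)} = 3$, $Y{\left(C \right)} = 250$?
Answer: $-59949750$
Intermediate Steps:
$W{\left(l \right)} = -5 + 7 l$
$V{\left(T \right)} = 0$ ($V{\left(T \right)} = 3 - 3 = 0$)
$\left(-336888 + \left(129629 - 32540\right)\right) \left(Y{\left(\frac{276}{132} + \frac{154}{-32} \right)} + V{\left(8 \right)} 49 W{\left(7 \right)}\right) = \left(-336888 + \left(129629 - 32540\right)\right) \left(250 + 0 \cdot 49 \left(-5 + 7 \cdot 7\right)\right) = \left(-336888 + \left(129629 - 32540\right)\right) \left(250 + 0 \left(-5 + 49\right)\right) = \left(-336888 + 97089\right) \left(250 + 0 \cdot 44\right) = - 239799 \left(250 + 0\right) = \left(-239799\right) 250 = -59949750$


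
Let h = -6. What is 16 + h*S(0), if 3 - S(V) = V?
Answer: -2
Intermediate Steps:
S(V) = 3 - V
16 + h*S(0) = 16 - 6*(3 - 1*0) = 16 - 6*(3 + 0) = 16 - 6*3 = 16 - 18 = -2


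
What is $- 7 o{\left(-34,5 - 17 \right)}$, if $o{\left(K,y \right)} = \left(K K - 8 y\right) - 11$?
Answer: $-8687$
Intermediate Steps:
$o{\left(K,y \right)} = -11 + K^{2} - 8 y$ ($o{\left(K,y \right)} = \left(K^{2} - 8 y\right) - 11 = -11 + K^{2} - 8 y$)
$- 7 o{\left(-34,5 - 17 \right)} = - 7 \left(-11 + \left(-34\right)^{2} - 8 \left(5 - 17\right)\right) = - 7 \left(-11 + 1156 - -96\right) = - 7 \left(-11 + 1156 + 96\right) = \left(-7\right) 1241 = -8687$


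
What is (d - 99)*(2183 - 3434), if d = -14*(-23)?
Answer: -278973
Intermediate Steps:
d = 322
(d - 99)*(2183 - 3434) = (322 - 99)*(2183 - 3434) = 223*(-1251) = -278973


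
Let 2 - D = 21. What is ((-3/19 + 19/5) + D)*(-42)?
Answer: 61278/95 ≈ 645.03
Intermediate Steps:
D = -19 (D = 2 - 1*21 = 2 - 21 = -19)
((-3/19 + 19/5) + D)*(-42) = ((-3/19 + 19/5) - 19)*(-42) = (346/95 - 19)*(-42) = -1459/95*(-42) = 61278/95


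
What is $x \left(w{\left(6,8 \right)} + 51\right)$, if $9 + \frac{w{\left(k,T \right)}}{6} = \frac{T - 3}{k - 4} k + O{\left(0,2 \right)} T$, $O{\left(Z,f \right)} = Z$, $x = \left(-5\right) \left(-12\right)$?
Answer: $5220$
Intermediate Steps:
$x = 60$
$w{\left(k,T \right)} = -54 + \frac{6 k \left(-3 + T\right)}{-4 + k}$ ($w{\left(k,T \right)} = -54 + 6 \left(\frac{T - 3}{k - 4} k + 0 T\right) = -54 + 6 \left(\frac{-3 + T}{-4 + k} k + 0\right) = -54 + 6 \left(\frac{k \left(-3 + T\right)}{-4 + k} + 0\right) = -54 + 6 \frac{k \left(-3 + T\right)}{-4 + k} = -54 + \frac{6 k \left(-3 + T\right)}{-4 + k}$)
$x \left(w{\left(6,8 \right)} + 51\right) = 60 \left(\frac{6 \left(36 - 72 + 8 \cdot 6\right)}{-4 + 6} + 51\right) = 60 \left(\frac{6 \left(36 - 72 + 48\right)}{2} + 51\right) = 60 \left(6 \cdot \frac{1}{2} \cdot 12 + 51\right) = 60 \left(36 + 51\right) = 60 \cdot 87 = 5220$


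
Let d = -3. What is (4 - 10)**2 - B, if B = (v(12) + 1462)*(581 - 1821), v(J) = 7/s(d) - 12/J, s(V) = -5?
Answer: 1809940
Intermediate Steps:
v(J) = -7/5 - 12/J (v(J) = 7/(-5) - 12/J = 7*(-1/5) - 12/J = -7/5 - 12/J)
B = -1809904 (B = ((-7/5 - 12/12) + 1462)*(581 - 1821) = ((-7/5 - 12*1/12) + 1462)*(-1240) = ((-7/5 - 1) + 1462)*(-1240) = (-12/5 + 1462)*(-1240) = (7298/5)*(-1240) = -1809904)
(4 - 10)**2 - B = (4 - 10)**2 - 1*(-1809904) = (-6)**2 + 1809904 = 36 + 1809904 = 1809940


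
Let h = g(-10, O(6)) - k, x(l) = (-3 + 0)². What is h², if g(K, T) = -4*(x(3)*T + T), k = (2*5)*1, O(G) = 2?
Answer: 8100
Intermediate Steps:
k = 10 (k = 10*1 = 10)
x(l) = 9 (x(l) = (-3)² = 9)
g(K, T) = -40*T (g(K, T) = -4*(9*T + T) = -40*T)
h = -90 (h = -40*2 - 1*10 = -80 - 10 = -90)
h² = (-90)² = 8100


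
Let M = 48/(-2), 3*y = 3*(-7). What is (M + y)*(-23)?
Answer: 713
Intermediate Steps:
y = -7 (y = (3*(-7))/3 = (⅓)*(-21) = -7)
M = -24 (M = 48*(-½) = -24)
(M + y)*(-23) = (-24 - 7)*(-23) = -31*(-23) = 713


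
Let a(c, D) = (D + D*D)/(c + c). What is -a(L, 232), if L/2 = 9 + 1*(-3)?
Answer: -6757/3 ≈ -2252.3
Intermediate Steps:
L = 12 (L = 2*(9 + 1*(-3)) = 2*(9 - 3) = 2*6 = 12)
a(c, D) = (D + D**2)/(2*c) (a(c, D) = (D + D**2)/((2*c)) = (D + D**2)*(1/(2*c)) = (D + D**2)/(2*c))
-a(L, 232) = -232*(1 + 232)/(2*12) = -232*233/(2*12) = -1*6757/3 = -6757/3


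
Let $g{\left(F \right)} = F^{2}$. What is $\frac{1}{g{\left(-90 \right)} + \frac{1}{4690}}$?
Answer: $\frac{4690}{37989001} \approx 0.00012346$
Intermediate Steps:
$\frac{1}{g{\left(-90 \right)} + \frac{1}{4690}} = \frac{1}{\left(-90\right)^{2} + \frac{1}{4690}} = \frac{1}{8100 + \frac{1}{4690}} = \frac{1}{\frac{37989001}{4690}} = \frac{4690}{37989001}$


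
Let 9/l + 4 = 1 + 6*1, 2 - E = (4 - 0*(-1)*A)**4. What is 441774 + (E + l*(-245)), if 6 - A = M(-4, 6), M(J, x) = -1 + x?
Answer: 440785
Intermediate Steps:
A = 1 (A = 6 - (-1 + 6) = 6 - 1*5 = 6 - 5 = 1)
E = -254 (E = 2 - (4 - 0*(-1))**4 = 2 - (4 - 0)**4 = 2 - (4 - 1*0)**4 = 2 - (4 + 0)**4 = 2 - 1*4**4 = 2 - 1*256 = 2 - 256 = -254)
l = 3 (l = 9/(-4 + (1 + 6*1)) = 9/(-4 + (1 + 6)) = 9/(-4 + 7) = 9/3 = 9*(1/3) = 3)
441774 + (E + l*(-245)) = 441774 + (-254 + 3*(-245)) = 441774 + (-254 - 735) = 441774 - 989 = 440785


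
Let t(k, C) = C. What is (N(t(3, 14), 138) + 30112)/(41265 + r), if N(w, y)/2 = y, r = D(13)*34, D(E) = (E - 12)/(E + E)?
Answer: 197522/268231 ≈ 0.73639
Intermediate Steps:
D(E) = (-12 + E)/(2*E) (D(E) = (-12 + E)/((2*E)) = (-12 + E)*(1/(2*E)) = (-12 + E)/(2*E))
r = 17/13 (r = ((1/2)*(-12 + 13)/13)*34 = ((1/2)*(1/13)*1)*34 = (1/26)*34 = 17/13 ≈ 1.3077)
N(w, y) = 2*y
(N(t(3, 14), 138) + 30112)/(41265 + r) = (2*138 + 30112)/(41265 + 17/13) = (276 + 30112)/(536462/13) = 30388*(13/536462) = 197522/268231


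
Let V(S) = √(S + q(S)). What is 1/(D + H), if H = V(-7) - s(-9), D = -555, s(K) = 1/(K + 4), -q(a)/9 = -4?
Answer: -13870/7694351 - 25*√29/7694351 ≈ -0.0018201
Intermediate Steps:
q(a) = 36 (q(a) = -9*(-4) = 36)
s(K) = 1/(4 + K)
V(S) = √(36 + S) (V(S) = √(S + 36) = √(36 + S))
H = ⅕ + √29 (H = √(36 - 7) - 1/(4 - 9) = √29 - 1/(-5) = √29 - 1*(-⅕) = √29 + ⅕ = ⅕ + √29 ≈ 5.5852)
1/(D + H) = 1/(-555 + (⅕ + √29)) = 1/(-2774/5 + √29)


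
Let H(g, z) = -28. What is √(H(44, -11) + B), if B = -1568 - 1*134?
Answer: I*√1730 ≈ 41.593*I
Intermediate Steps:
B = -1702 (B = -1568 - 134 = -1702)
√(H(44, -11) + B) = √(-28 - 1702) = √(-1730) = I*√1730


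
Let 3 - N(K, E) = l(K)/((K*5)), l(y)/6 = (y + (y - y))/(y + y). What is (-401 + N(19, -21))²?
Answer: 1429822969/9025 ≈ 1.5843e+5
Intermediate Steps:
l(y) = 3 (l(y) = 6*((y + (y - y))/(y + y)) = 6*((y + 0)/((2*y))) = 6*(y*(1/(2*y))) = 6*(½) = 3)
N(K, E) = 3 - 3/(5*K) (N(K, E) = 3 - 3/(K*5) = 3 - 3/(5*K))
(-401 + N(19, -21))² = (-401 + (3 - ⅗/19))² = (-401 + (3 - ⅗*1/19))² = (-401 + (3 - 3/95))² = (-401 + 282/95)² = (-37813/95)² = 1429822969/9025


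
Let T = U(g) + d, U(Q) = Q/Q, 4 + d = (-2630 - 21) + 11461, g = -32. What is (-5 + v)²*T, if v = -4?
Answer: 713367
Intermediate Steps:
d = 8806 (d = -4 + ((-2630 - 21) + 11461) = -4 + (-2651 + 11461) = -4 + 8810 = 8806)
U(Q) = 1
T = 8807 (T = 1 + 8806 = 8807)
(-5 + v)²*T = (-5 - 4)²*8807 = (-9)²*8807 = 81*8807 = 713367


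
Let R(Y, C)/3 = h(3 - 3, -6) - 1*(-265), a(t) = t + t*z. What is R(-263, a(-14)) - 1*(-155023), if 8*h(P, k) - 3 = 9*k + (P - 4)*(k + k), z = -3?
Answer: 1246535/8 ≈ 1.5582e+5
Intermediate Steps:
a(t) = -2*t (a(t) = t + t*(-3) = t - 3*t = -2*t)
h(P, k) = 3/8 + 9*k/8 + k*(-4 + P)/4 (h(P, k) = 3/8 + (9*k + (P - 4)*(k + k))/8 = 3/8 + (9*k + (-4 + P)*(2*k))/8 = 3/8 + (9*k + 2*k*(-4 + P))/8 = 3/8 + (9*k/8 + k*(-4 + P)/4) = 3/8 + 9*k/8 + k*(-4 + P)/4)
R(Y, C) = 6351/8 (R(Y, C) = 3*((3/8 + (⅛)*(-6) + (¼)*(3 - 3)*(-6)) - 1*(-265)) = 3*((3/8 - ¾ + (¼)*0*(-6)) + 265) = 3*((3/8 - ¾ + 0) + 265) = 3*(-3/8 + 265) = 3*(2117/8) = 6351/8)
R(-263, a(-14)) - 1*(-155023) = 6351/8 - 1*(-155023) = 6351/8 + 155023 = 1246535/8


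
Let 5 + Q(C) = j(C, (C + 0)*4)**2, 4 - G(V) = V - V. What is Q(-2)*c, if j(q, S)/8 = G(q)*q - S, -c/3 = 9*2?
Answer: 270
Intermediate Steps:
c = -54 (c = -27*2 = -3*18 = -54)
G(V) = 4 (G(V) = 4 - (V - V) = 4 - 1*0 = 4 + 0 = 4)
j(q, S) = -8*S + 32*q (j(q, S) = 8*(4*q - S) = 8*(-S + 4*q) = -8*S + 32*q)
Q(C) = -5 (Q(C) = -5 + (-8*(C + 0)*4 + 32*C)**2 = -5 + (-8*C*4 + 32*C)**2 = -5 + (-32*C + 32*C)**2 = -5 + 0**2 = -5 + 0 = -5)
Q(-2)*c = -5*(-54) = 270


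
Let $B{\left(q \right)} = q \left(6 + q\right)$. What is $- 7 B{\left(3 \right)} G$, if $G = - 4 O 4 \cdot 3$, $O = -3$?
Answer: $-27216$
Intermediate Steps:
$G = 144$ ($G = \left(-4\right) \left(-3\right) 4 \cdot 3 = 12 \cdot 4 \cdot 3 = 48 \cdot 3 = 144$)
$- 7 B{\left(3 \right)} G = - 7 \cdot 3 \left(6 + 3\right) 144 = - 7 \cdot 3 \cdot 9 \cdot 144 = \left(-7\right) 27 \cdot 144 = \left(-189\right) 144 = -27216$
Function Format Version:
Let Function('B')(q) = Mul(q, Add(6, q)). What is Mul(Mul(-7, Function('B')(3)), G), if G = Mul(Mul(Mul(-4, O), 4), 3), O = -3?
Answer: -27216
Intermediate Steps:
G = 144 (G = Mul(Mul(Mul(-4, -3), 4), 3) = Mul(Mul(12, 4), 3) = Mul(48, 3) = 144)
Mul(Mul(-7, Function('B')(3)), G) = Mul(Mul(-7, Mul(3, Add(6, 3))), 144) = Mul(Mul(-7, Mul(3, 9)), 144) = Mul(Mul(-7, 27), 144) = Mul(-189, 144) = -27216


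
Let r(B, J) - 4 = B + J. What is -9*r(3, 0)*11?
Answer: -693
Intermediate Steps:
r(B, J) = 4 + B + J (r(B, J) = 4 + (B + J) = 4 + B + J)
-9*r(3, 0)*11 = -9*(4 + 3 + 0)*11 = -9*7*11 = -63*11 = -693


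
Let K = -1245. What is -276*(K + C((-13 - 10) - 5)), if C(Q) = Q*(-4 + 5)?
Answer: 351348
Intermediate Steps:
C(Q) = Q (C(Q) = Q*1 = Q)
-276*(K + C((-13 - 10) - 5)) = -276*(-1245 + ((-13 - 10) - 5)) = -276*(-1245 + (-23 - 5)) = -276*(-1245 - 28) = -276*(-1273) = 351348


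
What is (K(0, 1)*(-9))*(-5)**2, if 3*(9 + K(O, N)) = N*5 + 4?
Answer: 1350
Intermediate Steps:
K(O, N) = -23/3 + 5*N/3 (K(O, N) = -9 + (N*5 + 4)/3 = -9 + (5*N + 4)/3 = -9 + (4 + 5*N)/3 = -9 + (4/3 + 5*N/3) = -23/3 + 5*N/3)
(K(0, 1)*(-9))*(-5)**2 = ((-23/3 + (5/3)*1)*(-9))*(-5)**2 = ((-23/3 + 5/3)*(-9))*25 = -6*(-9)*25 = 54*25 = 1350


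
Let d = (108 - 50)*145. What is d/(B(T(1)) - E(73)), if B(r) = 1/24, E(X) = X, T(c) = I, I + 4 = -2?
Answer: -201840/1751 ≈ -115.27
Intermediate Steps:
I = -6 (I = -4 - 2 = -6)
T(c) = -6
d = 8410 (d = 58*145 = 8410)
B(r) = 1/24
d/(B(T(1)) - E(73)) = 8410/(1/24 - 1*73) = 8410/(1/24 - 73) = 8410/(-1751/24) = 8410*(-24/1751) = -201840/1751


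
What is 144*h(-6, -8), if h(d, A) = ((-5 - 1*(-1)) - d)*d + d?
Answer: -2592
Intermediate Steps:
h(d, A) = d + d*(-4 - d) (h(d, A) = ((-5 + 1) - d)*d + d = (-4 - d)*d + d = d*(-4 - d) + d = d + d*(-4 - d))
144*h(-6, -8) = 144*(-1*(-6)*(3 - 6)) = 144*(-1*(-6)*(-3)) = 144*(-18) = -2592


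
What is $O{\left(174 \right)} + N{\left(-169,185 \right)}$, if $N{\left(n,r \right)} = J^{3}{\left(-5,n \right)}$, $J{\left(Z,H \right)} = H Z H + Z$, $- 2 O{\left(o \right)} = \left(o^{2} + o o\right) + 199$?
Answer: $- \frac{5825133100142751}{2} \approx -2.9126 \cdot 10^{15}$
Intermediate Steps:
$O{\left(o \right)} = - \frac{199}{2} - o^{2}$ ($O{\left(o \right)} = - \frac{\left(o^{2} + o o\right) + 199}{2} = - \frac{\left(o^{2} + o^{2}\right) + 199}{2} = - \frac{2 o^{2} + 199}{2} = - \frac{199 + 2 o^{2}}{2} = - \frac{199}{2} - o^{2}$)
$J{\left(Z,H \right)} = Z + Z H^{2}$ ($J{\left(Z,H \right)} = Z H^{2} + Z = Z + Z H^{2}$)
$N{\left(n,r \right)} = \left(-5 - 5 n^{2}\right)^{3}$ ($N{\left(n,r \right)} = \left(- 5 \left(1 + n^{2}\right)\right)^{3} = \left(-5 - 5 n^{2}\right)^{3}$)
$O{\left(174 \right)} + N{\left(-169,185 \right)} = \left(- \frac{199}{2} - 174^{2}\right) + 125 \left(-1 - \left(-169\right)^{2}\right)^{3} = \left(- \frac{199}{2} - 30276\right) + 125 \left(-1 - 28561\right)^{3} = - \frac{60751}{2} + 125 \left(-28562\right)^{3} = - \frac{60751}{2} + 125 \left(-23300532400328\right) = - \frac{60751}{2} - 2912566550041000 = - \frac{5825133100142751}{2}$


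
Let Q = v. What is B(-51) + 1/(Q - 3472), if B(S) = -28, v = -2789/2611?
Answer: -253911679/9068181 ≈ -28.000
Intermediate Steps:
v = -2789/2611 (v = -2789*1/2611 = -2789/2611 ≈ -1.0682)
Q = -2789/2611 ≈ -1.0682
B(-51) + 1/(Q - 3472) = -28 + 1/(-2789/2611 - 3472) = -28 + 1/(-9068181/2611) = -28 - 2611/9068181 = -253911679/9068181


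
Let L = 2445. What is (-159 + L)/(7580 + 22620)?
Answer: 1143/15100 ≈ 0.075695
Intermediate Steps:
(-159 + L)/(7580 + 22620) = (-159 + 2445)/(7580 + 22620) = 2286/30200 = 2286*(1/30200) = 1143/15100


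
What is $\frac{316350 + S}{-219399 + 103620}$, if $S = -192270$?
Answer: $- \frac{41360}{38593} \approx -1.0717$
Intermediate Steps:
$\frac{316350 + S}{-219399 + 103620} = \frac{316350 - 192270}{-219399 + 103620} = \frac{124080}{-115779} = 124080 \left(- \frac{1}{115779}\right) = - \frac{41360}{38593}$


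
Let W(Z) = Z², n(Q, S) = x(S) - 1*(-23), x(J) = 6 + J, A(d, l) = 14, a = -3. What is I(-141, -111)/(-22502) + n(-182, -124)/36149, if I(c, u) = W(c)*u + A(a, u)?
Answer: 79770644083/813424798 ≈ 98.068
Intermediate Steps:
n(Q, S) = 29 + S (n(Q, S) = (6 + S) - 1*(-23) = (6 + S) + 23 = 29 + S)
I(c, u) = 14 + u*c² (I(c, u) = c²*u + 14 = u*c² + 14 = 14 + u*c²)
I(-141, -111)/(-22502) + n(-182, -124)/36149 = (14 - 111*(-141)²)/(-22502) + (29 - 124)/36149 = (14 - 111*19881)*(-1/22502) - 95*1/36149 = (14 - 2206791)*(-1/22502) - 95/36149 = -2206777*(-1/22502) - 95/36149 = 2206777/22502 - 95/36149 = 79770644083/813424798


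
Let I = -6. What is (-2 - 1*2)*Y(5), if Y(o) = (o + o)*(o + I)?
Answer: 40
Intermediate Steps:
Y(o) = 2*o*(-6 + o) (Y(o) = (o + o)*(o - 6) = (2*o)*(-6 + o) = 2*o*(-6 + o))
(-2 - 1*2)*Y(5) = (-2 - 1*2)*(2*5*(-6 + 5)) = (-2 - 2)*(2*5*(-1)) = -4*(-10) = 40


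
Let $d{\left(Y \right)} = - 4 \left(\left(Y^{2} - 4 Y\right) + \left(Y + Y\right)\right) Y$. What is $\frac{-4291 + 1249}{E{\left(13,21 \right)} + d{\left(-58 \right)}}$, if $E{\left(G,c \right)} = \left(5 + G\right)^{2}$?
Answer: $- \frac{507}{134614} \approx -0.0037663$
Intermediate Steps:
$d{\left(Y \right)} = Y \left(- 4 Y^{2} + 8 Y\right)$ ($d{\left(Y \right)} = - 4 \left(\left(Y^{2} - 4 Y\right) + 2 Y\right) Y = - 4 \left(Y^{2} - 2 Y\right) Y = \left(- 4 Y^{2} + 8 Y\right) Y = Y \left(- 4 Y^{2} + 8 Y\right)$)
$\frac{-4291 + 1249}{E{\left(13,21 \right)} + d{\left(-58 \right)}} = \frac{-4291 + 1249}{\left(5 + 13\right)^{2} + 4 \left(-58\right)^{2} \left(2 - -58\right)} = - \frac{3042}{18^{2} + 4 \cdot 3364 \left(2 + 58\right)} = - \frac{3042}{324 + 4 \cdot 3364 \cdot 60} = - \frac{3042}{324 + 807360} = - \frac{3042}{807684} = \left(-3042\right) \frac{1}{807684} = - \frac{507}{134614}$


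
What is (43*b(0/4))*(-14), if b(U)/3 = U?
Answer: 0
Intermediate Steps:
b(U) = 3*U
(43*b(0/4))*(-14) = (43*(3*(0/4)))*(-14) = (43*(3*(0*(¼))))*(-14) = (43*(3*0))*(-14) = (43*0)*(-14) = 0*(-14) = 0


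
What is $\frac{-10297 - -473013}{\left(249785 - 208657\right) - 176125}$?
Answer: $- \frac{462716}{134997} \approx -3.4276$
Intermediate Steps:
$\frac{-10297 - -473013}{\left(249785 - 208657\right) - 176125} = \frac{-10297 + 473013}{41128 - 176125} = \frac{462716}{-134997} = 462716 \left(- \frac{1}{134997}\right) = - \frac{462716}{134997}$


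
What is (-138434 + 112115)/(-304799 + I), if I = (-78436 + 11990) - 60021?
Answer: 26319/431266 ≈ 0.061027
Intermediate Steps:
I = -126467 (I = -66446 - 60021 = -126467)
(-138434 + 112115)/(-304799 + I) = (-138434 + 112115)/(-304799 - 126467) = -26319/(-431266) = -26319*(-1/431266) = 26319/431266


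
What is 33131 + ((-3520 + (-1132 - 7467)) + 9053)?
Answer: 30065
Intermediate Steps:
33131 + ((-3520 + (-1132 - 7467)) + 9053) = 33131 + ((-3520 - 8599) + 9053) = 33131 + (-12119 + 9053) = 33131 - 3066 = 30065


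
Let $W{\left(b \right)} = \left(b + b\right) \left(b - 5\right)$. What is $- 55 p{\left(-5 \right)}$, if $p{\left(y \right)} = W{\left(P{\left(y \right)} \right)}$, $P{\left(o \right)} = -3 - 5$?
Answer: $-11440$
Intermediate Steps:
$P{\left(o \right)} = -8$ ($P{\left(o \right)} = -3 - 5 = -8$)
$W{\left(b \right)} = 2 b \left(-5 + b\right)$
$p{\left(y \right)} = 208$ ($p{\left(y \right)} = 2 \left(-8\right) \left(-5 - 8\right) = 2 \left(-8\right) \left(-13\right) = 208$)
$- 55 p{\left(-5 \right)} = \left(-55\right) 208 = -11440$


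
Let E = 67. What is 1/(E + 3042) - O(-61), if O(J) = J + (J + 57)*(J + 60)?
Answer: 177214/3109 ≈ 57.000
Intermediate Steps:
O(J) = J + (57 + J)*(60 + J)
1/(E + 3042) - O(-61) = 1/(67 + 3042) - (3420 + (-61)² + 118*(-61)) = 1/3109 - (3420 + 3721 - 7198) = 1/3109 - 1*(-57) = 1/3109 + 57 = 177214/3109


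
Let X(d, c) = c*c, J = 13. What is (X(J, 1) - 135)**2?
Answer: 17956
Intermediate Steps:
X(d, c) = c**2
(X(J, 1) - 135)**2 = (1**2 - 135)**2 = (1 - 135)**2 = (-134)**2 = 17956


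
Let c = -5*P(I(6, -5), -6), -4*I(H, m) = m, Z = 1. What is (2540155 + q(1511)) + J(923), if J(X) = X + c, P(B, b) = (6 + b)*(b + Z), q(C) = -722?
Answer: 2540356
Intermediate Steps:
I(H, m) = -m/4
P(B, b) = (1 + b)*(6 + b) (P(B, b) = (6 + b)*(b + 1) = (6 + b)*(1 + b) = (1 + b)*(6 + b))
c = 0 (c = -5*(6 + (-6)**2 + 7*(-6)) = -5*(6 + 36 - 42) = -5*0 = 0)
J(X) = X (J(X) = X + 0 = X)
(2540155 + q(1511)) + J(923) = (2540155 - 722) + 923 = 2539433 + 923 = 2540356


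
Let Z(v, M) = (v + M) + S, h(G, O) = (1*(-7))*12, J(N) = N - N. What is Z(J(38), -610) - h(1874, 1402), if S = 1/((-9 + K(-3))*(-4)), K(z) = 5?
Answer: -8415/16 ≈ -525.94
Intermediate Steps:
J(N) = 0
h(G, O) = -84 (h(G, O) = -7*12 = -84)
S = 1/16 (S = 1/((-9 + 5)*(-4)) = 1/(-4*(-4)) = 1/16 ≈ 0.062500)
Z(v, M) = 1/16 + M + v (Z(v, M) = (v + M) + 1/16 = (M + v) + 1/16 = 1/16 + M + v)
Z(J(38), -610) - h(1874, 1402) = (1/16 - 610 + 0) - 1*(-84) = -9759/16 + 84 = -8415/16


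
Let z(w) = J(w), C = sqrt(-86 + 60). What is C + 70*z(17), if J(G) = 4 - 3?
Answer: 70 + I*sqrt(26) ≈ 70.0 + 5.099*I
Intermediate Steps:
C = I*sqrt(26) (C = sqrt(-26) = I*sqrt(26) ≈ 5.099*I)
J(G) = 1
z(w) = 1
C + 70*z(17) = I*sqrt(26) + 70*1 = I*sqrt(26) + 70 = 70 + I*sqrt(26)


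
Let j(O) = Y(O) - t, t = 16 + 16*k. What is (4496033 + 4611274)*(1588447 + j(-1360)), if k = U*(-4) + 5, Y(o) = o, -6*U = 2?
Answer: 14453019954021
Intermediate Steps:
U = -⅓ (U = -⅙*2 = -⅓ ≈ -0.33333)
k = 19/3 (k = -⅓*(-4) + 5 = 4/3 + 5 = 19/3 ≈ 6.3333)
t = 352/3 (t = 16 + 16*(19/3) = 16 + 304/3 = 352/3 ≈ 117.33)
j(O) = -352/3 + O (j(O) = O - 1*352/3 = O - 352/3 = -352/3 + O)
(4496033 + 4611274)*(1588447 + j(-1360)) = (4496033 + 4611274)*(1588447 + (-352/3 - 1360)) = 9107307*(1588447 - 4432/3) = 9107307*(4760909/3) = 14453019954021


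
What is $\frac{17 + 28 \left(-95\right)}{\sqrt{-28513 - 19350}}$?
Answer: $\frac{2643 i \sqrt{47863}}{47863} \approx 12.081 i$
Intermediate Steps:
$\frac{17 + 28 \left(-95\right)}{\sqrt{-28513 - 19350}} = \frac{17 - 2660}{\sqrt{-47863}} = - \frac{2643}{i \sqrt{47863}} = - 2643 \left(- \frac{i \sqrt{47863}}{47863}\right) = \frac{2643 i \sqrt{47863}}{47863}$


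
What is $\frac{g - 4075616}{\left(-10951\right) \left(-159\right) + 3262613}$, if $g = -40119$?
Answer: $- \frac{4115735}{5003822} \approx -0.82252$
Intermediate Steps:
$\frac{g - 4075616}{\left(-10951\right) \left(-159\right) + 3262613} = \frac{-40119 - 4075616}{\left(-10951\right) \left(-159\right) + 3262613} = - \frac{4115735}{1741209 + 3262613} = - \frac{4115735}{5003822}$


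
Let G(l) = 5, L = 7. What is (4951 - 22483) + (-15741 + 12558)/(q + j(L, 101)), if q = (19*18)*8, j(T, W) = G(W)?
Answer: -48058395/2741 ≈ -17533.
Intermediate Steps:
j(T, W) = 5
q = 2736 (q = 342*8 = 2736)
(4951 - 22483) + (-15741 + 12558)/(q + j(L, 101)) = (4951 - 22483) + (-15741 + 12558)/(2736 + 5) = -17532 - 3183/2741 = -48058395/2741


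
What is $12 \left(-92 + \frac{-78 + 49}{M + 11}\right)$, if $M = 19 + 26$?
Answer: $- \frac{15543}{14} \approx -1110.2$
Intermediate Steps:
$M = 45$
$12 \left(-92 + \frac{-78 + 49}{M + 11}\right) = 12 \left(-92 + \frac{-78 + 49}{45 + 11}\right) = 12 \left(-92 - \frac{29}{56}\right) = 12 \left(- \frac{5181}{56}\right) = - \frac{15543}{14}$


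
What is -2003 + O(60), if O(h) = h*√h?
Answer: -2003 + 120*√15 ≈ -1538.2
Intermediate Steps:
O(h) = h^(3/2)
-2003 + O(60) = -2003 + 60^(3/2) = -2003 + 120*√15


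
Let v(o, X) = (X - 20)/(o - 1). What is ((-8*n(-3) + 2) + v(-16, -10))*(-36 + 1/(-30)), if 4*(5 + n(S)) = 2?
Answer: -365378/255 ≈ -1432.9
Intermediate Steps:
n(S) = -9/2 (n(S) = -5 + (¼)*2 = -5 + ½ = -9/2)
v(o, X) = (-20 + X)/(-1 + o)
((-8*n(-3) + 2) + v(-16, -10))*(-36 + 1/(-30)) = ((-8*(-9/2) + 2) + (-20 - 10)/(-1 - 16))*(-36 + 1/(-30)) = ((36 + 2) - 30/(-17))*(-36 - 1/30) = (38 - 1/17*(-30))*(-1081/30) = (38 + 30/17)*(-1081/30) = (676/17)*(-1081/30) = -365378/255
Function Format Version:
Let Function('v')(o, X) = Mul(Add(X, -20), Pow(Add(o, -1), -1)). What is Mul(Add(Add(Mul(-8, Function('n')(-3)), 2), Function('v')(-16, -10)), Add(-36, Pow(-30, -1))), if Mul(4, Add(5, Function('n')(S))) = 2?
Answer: Rational(-365378, 255) ≈ -1432.9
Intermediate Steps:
Function('n')(S) = Rational(-9, 2) (Function('n')(S) = Add(-5, Mul(Rational(1, 4), 2)) = Add(-5, Rational(1, 2)) = Rational(-9, 2))
Function('v')(o, X) = Mul(Pow(Add(-1, o), -1), Add(-20, X)) (Function('v')(o, X) = Mul(Add(-20, X), Pow(Add(-1, o), -1)) = Mul(Pow(Add(-1, o), -1), Add(-20, X)))
Mul(Add(Add(Mul(-8, Function('n')(-3)), 2), Function('v')(-16, -10)), Add(-36, Pow(-30, -1))) = Mul(Add(Add(Mul(-8, Rational(-9, 2)), 2), Mul(Pow(Add(-1, -16), -1), Add(-20, -10))), Add(-36, Pow(-30, -1))) = Mul(Add(Add(36, 2), Mul(Pow(-17, -1), -30)), Add(-36, Rational(-1, 30))) = Mul(Add(38, Mul(Rational(-1, 17), -30)), Rational(-1081, 30)) = Mul(Add(38, Rational(30, 17)), Rational(-1081, 30)) = Mul(Rational(676, 17), Rational(-1081, 30)) = Rational(-365378, 255)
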